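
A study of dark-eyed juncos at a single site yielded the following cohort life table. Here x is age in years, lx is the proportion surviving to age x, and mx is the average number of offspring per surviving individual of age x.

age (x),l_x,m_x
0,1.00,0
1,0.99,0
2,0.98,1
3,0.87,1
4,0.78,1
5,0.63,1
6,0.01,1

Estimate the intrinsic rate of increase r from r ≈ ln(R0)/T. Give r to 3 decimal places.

R0 = Σ lx·mx = 0 + 0 + 0.98 + 0.87 + 0.78 + 0.63 + 0.01 = 3.27
Σ x·lx·mx = 10.9; T = 10.9/3.27 = 3.33333…
r ≈ ln(R0)/T = ln(3.27)/3.33333… = 0.35544… → 0.355

0.355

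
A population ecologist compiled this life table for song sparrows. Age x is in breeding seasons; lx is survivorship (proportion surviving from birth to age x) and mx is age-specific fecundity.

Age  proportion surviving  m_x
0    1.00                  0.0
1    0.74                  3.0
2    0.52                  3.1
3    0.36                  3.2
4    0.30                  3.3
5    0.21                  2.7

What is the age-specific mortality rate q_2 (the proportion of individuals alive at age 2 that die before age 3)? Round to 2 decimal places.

q_2 = (l_2 − l_3) / l_2 = (0.52 − 0.36) / 0.52
     = 0.16 / 0.52 = 0.307692… → 0.31

0.31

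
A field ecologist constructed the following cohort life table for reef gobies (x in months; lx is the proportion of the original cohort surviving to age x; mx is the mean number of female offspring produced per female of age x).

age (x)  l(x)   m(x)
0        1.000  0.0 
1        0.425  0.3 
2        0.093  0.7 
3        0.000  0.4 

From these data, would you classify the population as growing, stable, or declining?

declining

R0 = Σ lx·mx = 0 + 0.1275 + 0.0651 + 0 = 0.1926
R0 < 1, so the population is declining.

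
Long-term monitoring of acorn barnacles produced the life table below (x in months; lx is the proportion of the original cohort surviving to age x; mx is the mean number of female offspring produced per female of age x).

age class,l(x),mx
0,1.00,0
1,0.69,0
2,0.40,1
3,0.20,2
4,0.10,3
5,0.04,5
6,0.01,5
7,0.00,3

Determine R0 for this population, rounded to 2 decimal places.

1.35

lx·mx by age: 0, 0, 0.4, 0.4, 0.3, 0.2, 0.05, 0
R0 = Σ lx·mx = 1.35 → 1.35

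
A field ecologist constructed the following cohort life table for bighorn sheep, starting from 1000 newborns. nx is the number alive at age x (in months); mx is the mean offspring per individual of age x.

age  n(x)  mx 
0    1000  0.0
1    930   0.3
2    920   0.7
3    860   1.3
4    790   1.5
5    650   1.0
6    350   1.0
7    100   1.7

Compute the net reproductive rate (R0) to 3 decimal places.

4.396

lx = nx/n0 = nx/1000: 1, 0.93, 0.92, 0.86, 0.79, 0.65, 0.35, 0.1
lx·mx by age: 0, 0.279, 0.644, 1.118, 1.185, 0.65, 0.35, 0.17
R0 = Σ lx·mx = 4.396 → 4.396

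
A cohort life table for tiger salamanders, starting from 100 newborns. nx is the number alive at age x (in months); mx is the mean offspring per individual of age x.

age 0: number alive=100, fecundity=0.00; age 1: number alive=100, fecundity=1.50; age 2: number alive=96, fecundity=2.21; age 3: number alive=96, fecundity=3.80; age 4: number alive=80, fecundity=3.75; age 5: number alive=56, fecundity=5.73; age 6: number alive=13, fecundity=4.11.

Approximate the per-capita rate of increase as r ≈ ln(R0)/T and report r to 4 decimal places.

lx = nx/n0 = nx/100: 1, 1, 0.96, 0.96, 0.8, 0.56, 0.13
R0 = Σ lx·mx = 0 + 1.5 + 2.1216 + 3.648 + 3 + 3.2088 + 0.5343 = 14.0127
Σ x·lx·mx = 47.937; T = 47.937/14.0127 = 3.42097…
r ≈ ln(R0)/T = ln(14.0127)/3.42097… = 0.771701… → 0.7717

0.7717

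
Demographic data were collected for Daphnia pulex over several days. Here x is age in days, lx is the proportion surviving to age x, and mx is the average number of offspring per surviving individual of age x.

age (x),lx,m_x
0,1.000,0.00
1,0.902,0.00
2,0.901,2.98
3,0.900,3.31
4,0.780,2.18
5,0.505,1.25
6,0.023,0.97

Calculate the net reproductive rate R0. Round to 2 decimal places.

lx·mx by age: 0, 0, 2.68498, 2.979, 1.7004, 0.63125, 0.02231
R0 = Σ lx·mx = 8.01794 → 8.02

8.02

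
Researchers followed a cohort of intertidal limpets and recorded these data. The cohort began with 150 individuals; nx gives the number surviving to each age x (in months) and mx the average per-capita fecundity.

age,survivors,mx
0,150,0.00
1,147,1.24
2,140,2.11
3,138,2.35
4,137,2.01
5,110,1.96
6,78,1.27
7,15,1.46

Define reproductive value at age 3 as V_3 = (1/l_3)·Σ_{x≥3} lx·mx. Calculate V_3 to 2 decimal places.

6.78

lx = nx/n0 = nx/150: 1, 0.98, 0.93333…, 0.92, 0.91333…, 0.73333…, 0.52, 0.1
lx·mx for x ≥ 3: 2.162, 1.8358…, 1.437333…, 0.6604, 0.146 → sum = 6.241533…
V_3 = 6.241533… / l_3 = 6.241533… / 0.92 = 6.784275… → 6.78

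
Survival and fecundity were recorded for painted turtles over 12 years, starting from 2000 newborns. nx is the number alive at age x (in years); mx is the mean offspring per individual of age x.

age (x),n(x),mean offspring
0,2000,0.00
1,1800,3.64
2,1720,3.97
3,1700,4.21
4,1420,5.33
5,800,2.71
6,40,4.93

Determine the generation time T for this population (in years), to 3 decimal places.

lx = nx/n0 = nx/2000: 1, 0.9, 0.86, 0.85, 0.71, 0.4, 0.02
lx·mx: 0, 3.276, 3.4142, 3.5785, 3.7843, 1.084, 0.0986 → R0 = 15.2356
x·lx·mx: 0, 3.276, 6.8284, 10.7355, 15.1372, 5.42, 0.5916 → Σ = 41.9887
T = 41.9887 / 15.2356 = 2.75596… → 2.756

2.756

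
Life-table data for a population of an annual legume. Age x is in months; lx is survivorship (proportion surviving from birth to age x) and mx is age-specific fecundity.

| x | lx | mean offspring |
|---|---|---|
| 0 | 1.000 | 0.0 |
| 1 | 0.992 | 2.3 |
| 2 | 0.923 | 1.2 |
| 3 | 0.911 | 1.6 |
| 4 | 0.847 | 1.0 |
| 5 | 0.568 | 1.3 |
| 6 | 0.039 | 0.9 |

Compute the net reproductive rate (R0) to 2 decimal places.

lx·mx by age: 0, 2.2816, 1.1076, 1.4576, 0.847, 0.7384, 0.0351
R0 = Σ lx·mx = 6.4673 → 6.47

6.47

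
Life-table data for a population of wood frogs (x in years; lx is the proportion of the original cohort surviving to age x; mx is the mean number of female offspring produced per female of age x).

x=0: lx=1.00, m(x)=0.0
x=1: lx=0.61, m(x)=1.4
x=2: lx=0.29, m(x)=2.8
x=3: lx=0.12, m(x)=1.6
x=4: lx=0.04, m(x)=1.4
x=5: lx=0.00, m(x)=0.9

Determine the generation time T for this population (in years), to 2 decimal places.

lx·mx: 0, 0.854, 0.812, 0.192, 0.056, 0 → R0 = 1.914
x·lx·mx: 0, 0.854, 1.624, 0.576, 0.224, 0 → Σ = 3.278
T = 3.278 / 1.914 = 1.712644… → 1.71

1.71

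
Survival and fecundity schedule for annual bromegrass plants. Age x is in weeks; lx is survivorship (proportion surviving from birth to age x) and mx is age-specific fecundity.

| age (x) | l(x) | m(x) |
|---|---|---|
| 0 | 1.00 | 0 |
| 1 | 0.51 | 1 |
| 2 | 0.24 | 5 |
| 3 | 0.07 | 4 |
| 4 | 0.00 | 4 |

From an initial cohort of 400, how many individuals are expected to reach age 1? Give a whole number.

204

Expected survivors = N0 · l_1 = 400 × 0.51 = 204 → 204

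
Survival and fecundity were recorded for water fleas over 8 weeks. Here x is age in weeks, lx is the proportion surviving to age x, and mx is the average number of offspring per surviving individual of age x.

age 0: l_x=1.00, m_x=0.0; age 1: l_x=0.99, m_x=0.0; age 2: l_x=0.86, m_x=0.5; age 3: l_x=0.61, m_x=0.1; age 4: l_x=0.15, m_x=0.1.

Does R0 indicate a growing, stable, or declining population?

R0 = Σ lx·mx = 0 + 0 + 0.43 + 0.061 + 0.015 = 0.506
R0 < 1, so the population is declining.

declining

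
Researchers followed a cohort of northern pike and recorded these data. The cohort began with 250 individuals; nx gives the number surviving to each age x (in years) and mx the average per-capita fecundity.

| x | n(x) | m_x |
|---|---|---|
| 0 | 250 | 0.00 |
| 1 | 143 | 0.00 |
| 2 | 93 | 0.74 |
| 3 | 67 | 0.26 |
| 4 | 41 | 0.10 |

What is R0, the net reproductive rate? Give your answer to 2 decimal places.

lx = nx/n0 = nx/250: 1, 0.572, 0.372, 0.268, 0.164
lx·mx by age: 0, 0, 0.27528, 0.06968, 0.0164
R0 = Σ lx·mx = 0.36136 → 0.36

0.36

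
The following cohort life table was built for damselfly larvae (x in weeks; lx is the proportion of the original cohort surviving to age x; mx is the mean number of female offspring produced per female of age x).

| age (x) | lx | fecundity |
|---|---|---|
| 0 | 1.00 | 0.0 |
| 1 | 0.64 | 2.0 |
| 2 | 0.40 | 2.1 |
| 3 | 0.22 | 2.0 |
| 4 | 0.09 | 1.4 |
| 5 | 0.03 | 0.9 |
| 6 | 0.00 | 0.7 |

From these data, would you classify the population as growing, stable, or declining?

R0 = Σ lx·mx = 0 + 1.28 + 0.84 + 0.44 + 0.126 + 0.027 + 0 = 2.713
R0 > 1, so the population is growing.

growing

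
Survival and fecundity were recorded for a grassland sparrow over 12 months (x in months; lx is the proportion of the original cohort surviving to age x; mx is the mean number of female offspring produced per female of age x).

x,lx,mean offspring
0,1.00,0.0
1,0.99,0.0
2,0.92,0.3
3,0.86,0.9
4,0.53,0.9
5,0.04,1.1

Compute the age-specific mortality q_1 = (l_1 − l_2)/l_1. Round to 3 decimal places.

q_1 = (l_1 − l_2) / l_1 = (0.99 − 0.92) / 0.99
     = 0.07 / 0.99 = 0.070707… → 0.071

0.071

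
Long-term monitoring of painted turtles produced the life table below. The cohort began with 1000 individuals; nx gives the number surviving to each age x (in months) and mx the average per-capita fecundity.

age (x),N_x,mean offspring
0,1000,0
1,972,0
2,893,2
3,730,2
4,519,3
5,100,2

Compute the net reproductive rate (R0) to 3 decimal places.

5.003

lx = nx/n0 = nx/1000: 1, 0.972, 0.893, 0.73, 0.519, 0.1
lx·mx by age: 0, 0, 1.786, 1.46, 1.557, 0.2
R0 = Σ lx·mx = 5.003 → 5.003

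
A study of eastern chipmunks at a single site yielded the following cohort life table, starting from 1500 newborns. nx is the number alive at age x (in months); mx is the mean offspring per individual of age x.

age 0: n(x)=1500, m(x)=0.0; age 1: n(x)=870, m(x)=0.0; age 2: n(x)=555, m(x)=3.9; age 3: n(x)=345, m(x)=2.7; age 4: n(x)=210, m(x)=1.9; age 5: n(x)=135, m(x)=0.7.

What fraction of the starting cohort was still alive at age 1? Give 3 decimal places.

l_1 = n_1/n_0 = 870/1500 = 0.58 → 0.580

0.580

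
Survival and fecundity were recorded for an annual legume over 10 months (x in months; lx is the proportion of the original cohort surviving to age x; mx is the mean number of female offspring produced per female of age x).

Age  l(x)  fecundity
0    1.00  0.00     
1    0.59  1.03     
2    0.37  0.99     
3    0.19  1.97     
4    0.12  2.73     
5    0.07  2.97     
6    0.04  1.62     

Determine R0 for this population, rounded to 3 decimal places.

lx·mx by age: 0, 0.6077, 0.3663, 0.3743, 0.3276, 0.2079, 0.0648
R0 = Σ lx·mx = 1.9486 → 1.949

1.949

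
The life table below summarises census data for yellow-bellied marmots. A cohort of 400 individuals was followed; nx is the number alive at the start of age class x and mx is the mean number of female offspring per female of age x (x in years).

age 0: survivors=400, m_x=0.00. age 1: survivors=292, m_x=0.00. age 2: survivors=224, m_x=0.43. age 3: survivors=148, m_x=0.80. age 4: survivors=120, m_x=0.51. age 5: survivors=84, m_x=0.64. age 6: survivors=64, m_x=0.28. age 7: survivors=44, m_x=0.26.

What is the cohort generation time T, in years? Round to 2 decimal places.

lx = nx/n0 = nx/400: 1, 0.73, 0.56, 0.37, 0.3, 0.21, 0.16, 0.11
lx·mx: 0, 0, 0.2408, 0.296, 0.153, 0.1344, 0.0448, 0.0286 → R0 = 0.8976
x·lx·mx: 0, 0, 0.4816, 0.888, 0.612, 0.672, 0.2688, 0.2002 → Σ = 3.1226
T = 3.1226 / 0.8976 = 3.478832… → 3.48

3.48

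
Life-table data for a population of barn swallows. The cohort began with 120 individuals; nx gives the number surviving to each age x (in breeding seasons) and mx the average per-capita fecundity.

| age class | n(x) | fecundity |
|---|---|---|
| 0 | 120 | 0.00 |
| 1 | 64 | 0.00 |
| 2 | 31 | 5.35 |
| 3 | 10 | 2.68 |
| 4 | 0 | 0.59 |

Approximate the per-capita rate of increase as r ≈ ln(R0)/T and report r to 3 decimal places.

lx = nx/n0 = nx/120: 1, 0.53333…, 0.25833…, 0.08333…, 0
R0 = Σ lx·mx = 0 + 0 + 1.38208… + 0.22333… + 0 = 1.605417…
Σ x·lx·mx = 3.434167…; T = 3.434167…/1.605417… = 2.13911…
r ≈ ln(R0)/T = ln(1.605417…)/2.13911… = 0.2213… → 0.221

0.221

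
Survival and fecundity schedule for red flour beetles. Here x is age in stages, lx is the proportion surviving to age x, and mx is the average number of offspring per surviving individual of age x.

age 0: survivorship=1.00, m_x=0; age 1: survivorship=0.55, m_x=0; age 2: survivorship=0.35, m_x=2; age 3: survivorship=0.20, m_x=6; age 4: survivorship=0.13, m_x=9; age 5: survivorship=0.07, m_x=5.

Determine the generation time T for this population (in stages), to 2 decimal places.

3.34

lx·mx: 0, 0, 0.7, 1.2, 1.17, 0.35 → R0 = 3.42
x·lx·mx: 0, 0, 1.4, 3.6, 4.68, 1.75 → Σ = 11.43
T = 11.43 / 3.42 = 3.342105… → 3.34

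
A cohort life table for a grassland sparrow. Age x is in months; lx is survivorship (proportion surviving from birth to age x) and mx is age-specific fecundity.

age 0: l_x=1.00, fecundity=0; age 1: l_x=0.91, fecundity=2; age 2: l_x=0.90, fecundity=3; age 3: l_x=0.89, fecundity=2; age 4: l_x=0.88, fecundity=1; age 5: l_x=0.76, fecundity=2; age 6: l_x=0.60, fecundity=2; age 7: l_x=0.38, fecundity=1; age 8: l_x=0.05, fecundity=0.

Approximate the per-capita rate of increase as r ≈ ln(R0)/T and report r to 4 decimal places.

0.7142

R0 = Σ lx·mx = 0 + 1.82 + 2.7 + 1.78 + 0.88 + 1.52 + 1.2 + 0.38 + 0 = 10.28
Σ x·lx·mx = 33.54; T = 33.54/10.28 = 3.26265…
r ≈ ln(R0)/T = ln(10.28)/3.26265… = 0.714206… → 0.7142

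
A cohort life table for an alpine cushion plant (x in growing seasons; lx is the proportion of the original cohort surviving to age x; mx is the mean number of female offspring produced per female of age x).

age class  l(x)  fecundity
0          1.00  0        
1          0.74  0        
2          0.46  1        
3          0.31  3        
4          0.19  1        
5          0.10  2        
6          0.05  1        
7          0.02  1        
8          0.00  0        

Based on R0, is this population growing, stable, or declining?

R0 = Σ lx·mx = 0 + 0 + 0.46 + 0.93 + 0.19 + 0.2 + 0.05 + 0.02 + 0 = 1.85
R0 > 1, so the population is growing.

growing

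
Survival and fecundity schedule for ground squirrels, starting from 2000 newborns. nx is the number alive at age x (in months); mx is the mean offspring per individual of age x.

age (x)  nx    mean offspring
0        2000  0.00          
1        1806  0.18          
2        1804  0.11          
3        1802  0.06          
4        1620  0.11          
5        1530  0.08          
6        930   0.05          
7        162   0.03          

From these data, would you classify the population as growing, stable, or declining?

declining

lx = nx/n0 = nx/2000: 1, 0.903, 0.902, 0.901, 0.81, 0.765, 0.465, 0.081
R0 = Σ lx·mx = 0 + 0.16254 + 0.09922 + 0.05406 + 0.0891 + 0.0612 + 0.02325 + 0.00243 = 0.4918
R0 < 1, so the population is declining.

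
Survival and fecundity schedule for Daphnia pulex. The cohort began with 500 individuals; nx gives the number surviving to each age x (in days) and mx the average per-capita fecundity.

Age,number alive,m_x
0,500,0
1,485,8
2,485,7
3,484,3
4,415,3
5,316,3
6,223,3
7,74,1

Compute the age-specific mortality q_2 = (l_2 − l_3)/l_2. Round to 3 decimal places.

0.002

lx = nx/n0 = nx/500: 1, 0.97, 0.97, 0.968, 0.83, 0.632, 0.446, 0.148
q_2 = (l_2 − l_3) / l_2 = (0.97 − 0.968) / 0.97
     = 0.002 / 0.97 = 0.002062… → 0.002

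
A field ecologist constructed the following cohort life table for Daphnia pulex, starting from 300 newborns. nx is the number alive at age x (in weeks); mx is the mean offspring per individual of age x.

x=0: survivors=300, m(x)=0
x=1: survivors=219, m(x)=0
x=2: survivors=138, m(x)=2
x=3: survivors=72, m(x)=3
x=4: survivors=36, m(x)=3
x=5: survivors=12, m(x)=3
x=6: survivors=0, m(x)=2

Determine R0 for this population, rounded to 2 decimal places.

lx = nx/n0 = nx/300: 1, 0.73, 0.46, 0.24, 0.12, 0.04, 0
lx·mx by age: 0, 0, 0.92, 0.72, 0.36, 0.12, 0
R0 = Σ lx·mx = 2.12 → 2.12

2.12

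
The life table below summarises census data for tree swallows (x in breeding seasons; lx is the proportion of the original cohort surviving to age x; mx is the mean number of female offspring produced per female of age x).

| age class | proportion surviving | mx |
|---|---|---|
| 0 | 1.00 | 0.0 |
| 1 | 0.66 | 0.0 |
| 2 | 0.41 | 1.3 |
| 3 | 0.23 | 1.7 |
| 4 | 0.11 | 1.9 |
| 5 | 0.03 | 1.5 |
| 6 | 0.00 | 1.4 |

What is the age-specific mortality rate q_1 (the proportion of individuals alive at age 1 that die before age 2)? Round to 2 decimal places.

q_1 = (l_1 − l_2) / l_1 = (0.66 − 0.41) / 0.66
     = 0.25 / 0.66 = 0.378788… → 0.38

0.38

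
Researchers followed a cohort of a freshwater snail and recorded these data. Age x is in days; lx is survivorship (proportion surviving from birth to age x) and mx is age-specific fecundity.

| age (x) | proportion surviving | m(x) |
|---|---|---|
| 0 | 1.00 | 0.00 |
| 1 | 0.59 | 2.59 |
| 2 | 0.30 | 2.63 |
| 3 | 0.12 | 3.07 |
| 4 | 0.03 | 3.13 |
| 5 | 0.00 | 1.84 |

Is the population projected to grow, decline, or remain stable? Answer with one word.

growing

R0 = Σ lx·mx = 0 + 1.5281 + 0.789 + 0.3684 + 0.0939 + 0 = 2.7794
R0 > 1, so the population is growing.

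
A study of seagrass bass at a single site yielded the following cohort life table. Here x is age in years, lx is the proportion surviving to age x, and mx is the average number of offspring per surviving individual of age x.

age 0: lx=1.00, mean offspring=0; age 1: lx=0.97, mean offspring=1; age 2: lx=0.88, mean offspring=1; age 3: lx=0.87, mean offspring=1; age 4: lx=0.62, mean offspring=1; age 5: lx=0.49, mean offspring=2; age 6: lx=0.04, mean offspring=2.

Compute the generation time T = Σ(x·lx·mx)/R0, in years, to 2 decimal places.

3.00

lx·mx: 0, 0.97, 0.88, 0.87, 0.62, 0.98, 0.08 → R0 = 4.4
x·lx·mx: 0, 0.97, 1.76, 2.61, 2.48, 4.9, 0.48 → Σ = 13.2
T = 13.2 / 4.4 = 3 → 3.00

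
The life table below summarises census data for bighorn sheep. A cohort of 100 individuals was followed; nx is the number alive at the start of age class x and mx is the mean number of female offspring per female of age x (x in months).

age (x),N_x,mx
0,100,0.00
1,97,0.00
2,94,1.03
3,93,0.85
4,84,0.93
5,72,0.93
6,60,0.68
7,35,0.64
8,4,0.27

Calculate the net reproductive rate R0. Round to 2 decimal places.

lx = nx/n0 = nx/100: 1, 0.97, 0.94, 0.93, 0.84, 0.72, 0.6, 0.35, 0.04
lx·mx by age: 0, 0, 0.9682, 0.7905, 0.7812, 0.6696, 0.408, 0.224, 0.0108
R0 = Σ lx·mx = 3.8523 → 3.85

3.85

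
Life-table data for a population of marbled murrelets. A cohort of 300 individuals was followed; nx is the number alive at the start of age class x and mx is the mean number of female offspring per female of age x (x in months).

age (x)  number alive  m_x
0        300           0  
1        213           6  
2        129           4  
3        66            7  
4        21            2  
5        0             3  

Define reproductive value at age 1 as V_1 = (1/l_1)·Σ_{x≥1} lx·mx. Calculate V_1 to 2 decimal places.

lx = nx/n0 = nx/300: 1, 0.71, 0.43, 0.22, 0.07, 0
lx·mx for x ≥ 1: 4.26, 1.72, 1.54, 0.14, 0 → sum = 7.66
V_1 = 7.66 / l_1 = 7.66 / 0.71 = 10.788732… → 10.79

10.79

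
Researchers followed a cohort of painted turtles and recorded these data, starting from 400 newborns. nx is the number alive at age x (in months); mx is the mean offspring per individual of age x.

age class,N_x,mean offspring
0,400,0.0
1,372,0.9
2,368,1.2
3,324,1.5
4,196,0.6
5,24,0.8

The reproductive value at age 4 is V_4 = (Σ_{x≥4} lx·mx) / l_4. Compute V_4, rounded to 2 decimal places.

lx = nx/n0 = nx/400: 1, 0.93, 0.92, 0.81, 0.49, 0.06
lx·mx for x ≥ 4: 0.294, 0.048 → sum = 0.342
V_4 = 0.342 / l_4 = 0.342 / 0.49 = 0.697959… → 0.70

0.70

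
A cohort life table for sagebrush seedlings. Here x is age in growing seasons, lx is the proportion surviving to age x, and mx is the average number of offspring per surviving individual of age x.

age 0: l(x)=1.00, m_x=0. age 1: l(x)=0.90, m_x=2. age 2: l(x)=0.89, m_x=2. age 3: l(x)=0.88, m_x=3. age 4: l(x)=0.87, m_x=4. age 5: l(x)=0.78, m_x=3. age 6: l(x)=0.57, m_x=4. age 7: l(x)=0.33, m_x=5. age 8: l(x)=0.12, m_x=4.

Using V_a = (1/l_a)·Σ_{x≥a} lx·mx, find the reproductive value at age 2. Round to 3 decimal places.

lx·mx for x ≥ 2: 1.78, 2.64, 3.48, 2.34, 2.28, 1.65, 0.48 → sum = 14.65
V_2 = 14.65 / l_2 = 14.65 / 0.89 = 16.460674… → 16.461

16.461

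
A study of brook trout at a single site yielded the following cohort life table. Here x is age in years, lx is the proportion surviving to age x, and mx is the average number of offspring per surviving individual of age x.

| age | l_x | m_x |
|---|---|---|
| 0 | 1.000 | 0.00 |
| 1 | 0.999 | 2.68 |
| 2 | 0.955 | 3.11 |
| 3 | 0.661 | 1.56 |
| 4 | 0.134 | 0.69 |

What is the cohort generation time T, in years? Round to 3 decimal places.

lx·mx: 0, 2.67732, 2.97005, 1.03116, 0.09246 → R0 = 6.77099
x·lx·mx: 0, 2.67732, 5.9401, 3.09348, 0.36984 → Σ = 12.08074
T = 12.08074 / 6.77099 = 1.784191… → 1.784

1.784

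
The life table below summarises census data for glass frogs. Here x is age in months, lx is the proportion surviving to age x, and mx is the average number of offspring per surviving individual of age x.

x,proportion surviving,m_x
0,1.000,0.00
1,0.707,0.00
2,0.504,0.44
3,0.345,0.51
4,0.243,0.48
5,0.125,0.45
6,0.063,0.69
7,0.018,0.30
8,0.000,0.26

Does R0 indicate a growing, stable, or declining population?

declining

R0 = Σ lx·mx = 0 + 0 + 0.22176 + 0.17595 + 0.11664 + 0.05625 + 0.04347 + 0.0054 + 0 = 0.61947
R0 < 1, so the population is declining.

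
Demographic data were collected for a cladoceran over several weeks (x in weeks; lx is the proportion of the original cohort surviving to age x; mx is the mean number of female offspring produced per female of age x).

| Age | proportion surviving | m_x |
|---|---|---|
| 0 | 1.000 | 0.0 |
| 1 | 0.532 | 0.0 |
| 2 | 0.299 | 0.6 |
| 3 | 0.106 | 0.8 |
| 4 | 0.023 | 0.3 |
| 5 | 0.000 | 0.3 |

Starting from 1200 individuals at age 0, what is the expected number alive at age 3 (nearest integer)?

Expected survivors = N0 · l_3 = 1200 × 0.106 = 127.2 → 127

127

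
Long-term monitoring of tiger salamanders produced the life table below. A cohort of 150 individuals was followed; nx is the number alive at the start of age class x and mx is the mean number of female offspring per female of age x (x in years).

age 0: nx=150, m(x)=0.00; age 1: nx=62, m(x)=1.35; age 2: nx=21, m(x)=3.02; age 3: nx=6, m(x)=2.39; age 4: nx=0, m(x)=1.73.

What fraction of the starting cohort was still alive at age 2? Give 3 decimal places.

0.140

l_2 = n_2/n_0 = 21/150 = 0.14 → 0.140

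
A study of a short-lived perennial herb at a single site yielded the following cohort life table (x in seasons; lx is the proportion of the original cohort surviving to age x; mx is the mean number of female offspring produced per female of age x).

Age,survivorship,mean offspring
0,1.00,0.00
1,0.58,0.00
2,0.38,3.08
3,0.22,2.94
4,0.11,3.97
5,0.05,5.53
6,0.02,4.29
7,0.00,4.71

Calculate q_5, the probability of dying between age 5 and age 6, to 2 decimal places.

q_5 = (l_5 − l_6) / l_5 = (0.05 − 0.02) / 0.05
     = 0.03 / 0.05 = 0.6 → 0.60

0.60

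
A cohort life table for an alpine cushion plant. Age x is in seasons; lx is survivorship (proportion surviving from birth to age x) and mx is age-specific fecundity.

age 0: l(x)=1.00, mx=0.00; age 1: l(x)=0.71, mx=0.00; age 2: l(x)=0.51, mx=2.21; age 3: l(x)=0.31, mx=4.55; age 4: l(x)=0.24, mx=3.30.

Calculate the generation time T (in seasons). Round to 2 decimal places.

2.90

lx·mx: 0, 0, 1.1271, 1.4105, 0.792 → R0 = 3.3296
x·lx·mx: 0, 0, 2.2542, 4.2315, 3.168 → Σ = 9.6537
T = 9.6537 / 3.3296 = 2.899357… → 2.90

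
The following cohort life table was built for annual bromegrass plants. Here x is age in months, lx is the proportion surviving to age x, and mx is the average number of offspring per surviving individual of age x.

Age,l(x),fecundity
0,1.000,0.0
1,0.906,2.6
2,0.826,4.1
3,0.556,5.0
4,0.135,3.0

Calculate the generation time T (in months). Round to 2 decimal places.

lx·mx: 0, 2.3556, 3.3866, 2.78, 0.405 → R0 = 8.9272
x·lx·mx: 0, 2.3556, 6.7732, 8.34, 1.62 → Σ = 19.0888
T = 19.0888 / 8.9272 = 2.138274… → 2.14

2.14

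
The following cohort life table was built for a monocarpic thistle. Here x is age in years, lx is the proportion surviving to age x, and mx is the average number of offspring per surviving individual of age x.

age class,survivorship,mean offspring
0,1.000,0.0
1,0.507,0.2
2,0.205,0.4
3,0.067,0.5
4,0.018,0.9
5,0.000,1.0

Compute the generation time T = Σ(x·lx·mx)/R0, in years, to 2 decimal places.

lx·mx: 0, 0.1014, 0.082, 0.0335, 0.0162, 0 → R0 = 0.2331
x·lx·mx: 0, 0.1014, 0.164, 0.1005, 0.0648, 0 → Σ = 0.4307
T = 0.4307 / 0.2331 = 1.847705… → 1.85

1.85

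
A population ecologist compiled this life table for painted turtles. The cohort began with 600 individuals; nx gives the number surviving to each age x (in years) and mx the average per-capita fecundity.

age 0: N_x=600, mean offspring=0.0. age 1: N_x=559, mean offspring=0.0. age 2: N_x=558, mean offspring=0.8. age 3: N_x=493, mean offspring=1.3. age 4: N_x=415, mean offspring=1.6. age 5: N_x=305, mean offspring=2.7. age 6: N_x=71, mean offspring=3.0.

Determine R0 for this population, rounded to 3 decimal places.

4.646

lx = nx/n0 = nx/600: 1, 0.93167…, 0.93, 0.82167…, 0.69167…, 0.50833…, 0.11833…
lx·mx by age: 0, 0, 0.744, 1.068167…, 1.106667…, 1.3725…, 0.355…
R0 = Σ lx·mx = 4.646333… → 4.646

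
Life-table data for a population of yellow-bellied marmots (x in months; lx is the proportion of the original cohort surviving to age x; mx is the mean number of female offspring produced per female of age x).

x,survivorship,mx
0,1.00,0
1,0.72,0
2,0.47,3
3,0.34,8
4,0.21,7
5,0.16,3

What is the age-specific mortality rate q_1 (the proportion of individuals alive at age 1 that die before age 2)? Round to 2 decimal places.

0.35

q_1 = (l_1 − l_2) / l_1 = (0.72 − 0.47) / 0.72
     = 0.25 / 0.72 = 0.347222… → 0.35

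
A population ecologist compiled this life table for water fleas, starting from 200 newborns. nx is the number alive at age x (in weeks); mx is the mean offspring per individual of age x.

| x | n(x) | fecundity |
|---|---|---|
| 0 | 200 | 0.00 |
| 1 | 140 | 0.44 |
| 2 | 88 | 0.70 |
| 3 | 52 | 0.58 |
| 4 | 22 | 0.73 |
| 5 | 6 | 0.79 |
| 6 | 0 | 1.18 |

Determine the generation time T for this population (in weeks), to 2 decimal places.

2.09

lx = nx/n0 = nx/200: 1, 0.7, 0.44, 0.26, 0.11, 0.03, 0
lx·mx: 0, 0.308, 0.308, 0.1508, 0.0803, 0.0237, 0 → R0 = 0.8708
x·lx·mx: 0, 0.308, 0.616, 0.4524, 0.3212, 0.1185, 0 → Σ = 1.8161
T = 1.8161 / 0.8708 = 2.085554… → 2.09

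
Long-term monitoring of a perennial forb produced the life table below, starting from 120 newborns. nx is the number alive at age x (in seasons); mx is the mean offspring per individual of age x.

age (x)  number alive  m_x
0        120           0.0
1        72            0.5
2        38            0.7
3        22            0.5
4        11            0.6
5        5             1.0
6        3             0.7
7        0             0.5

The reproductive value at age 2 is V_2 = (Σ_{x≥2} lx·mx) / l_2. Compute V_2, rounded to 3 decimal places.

lx = nx/n0 = nx/120: 1, 0.6, 0.31667…, 0.18333…, 0.09167…, 0.04167…, 0.025, 0
lx·mx for x ≥ 2: 0.221667…, 0.091667…, 0.055…, 0.041667…, 0.0175, 0 → sum = 0.4275…
V_2 = 0.4275… / l_2 = 0.4275… / 0.316667… = 1.35… → 1.350

1.350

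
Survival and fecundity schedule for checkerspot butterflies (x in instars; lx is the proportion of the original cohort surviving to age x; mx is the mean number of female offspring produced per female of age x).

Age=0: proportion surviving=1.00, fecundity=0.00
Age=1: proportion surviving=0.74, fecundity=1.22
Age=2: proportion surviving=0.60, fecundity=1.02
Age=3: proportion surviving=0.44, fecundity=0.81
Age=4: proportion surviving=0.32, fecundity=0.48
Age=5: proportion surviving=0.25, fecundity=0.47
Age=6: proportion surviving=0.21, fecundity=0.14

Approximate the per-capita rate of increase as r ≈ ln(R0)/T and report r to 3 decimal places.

R0 = Σ lx·mx = 0 + 0.9028 + 0.612 + 0.3564 + 0.1536 + 0.1175 + 0.0294 = 2.1717
Σ x·lx·mx = 4.5743; T = 4.5743/2.1717 = 2.10632…
r ≈ ln(R0)/T = ln(2.1717)/2.10632… = 0.36818… → 0.368

0.368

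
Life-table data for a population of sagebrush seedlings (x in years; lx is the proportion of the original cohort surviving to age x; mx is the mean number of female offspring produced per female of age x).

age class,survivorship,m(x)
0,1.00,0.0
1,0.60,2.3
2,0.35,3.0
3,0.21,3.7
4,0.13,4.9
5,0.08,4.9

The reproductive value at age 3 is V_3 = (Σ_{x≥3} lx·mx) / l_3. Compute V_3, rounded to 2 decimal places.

lx·mx for x ≥ 3: 0.777, 0.637, 0.392 → sum = 1.806
V_3 = 1.806 / l_3 = 1.806 / 0.21 = 8.6 → 8.60

8.60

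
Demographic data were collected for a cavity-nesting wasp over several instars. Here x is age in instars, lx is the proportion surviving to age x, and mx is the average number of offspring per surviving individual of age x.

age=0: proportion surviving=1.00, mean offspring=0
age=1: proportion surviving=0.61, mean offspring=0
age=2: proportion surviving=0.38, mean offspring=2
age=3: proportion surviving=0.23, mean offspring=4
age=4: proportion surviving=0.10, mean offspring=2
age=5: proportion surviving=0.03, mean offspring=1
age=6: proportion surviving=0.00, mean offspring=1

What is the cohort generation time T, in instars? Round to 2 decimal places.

2.74

lx·mx: 0, 0, 0.76, 0.92, 0.2, 0.03, 0 → R0 = 1.91
x·lx·mx: 0, 0, 1.52, 2.76, 0.8, 0.15, 0 → Σ = 5.23
T = 5.23 / 1.91 = 2.73822… → 2.74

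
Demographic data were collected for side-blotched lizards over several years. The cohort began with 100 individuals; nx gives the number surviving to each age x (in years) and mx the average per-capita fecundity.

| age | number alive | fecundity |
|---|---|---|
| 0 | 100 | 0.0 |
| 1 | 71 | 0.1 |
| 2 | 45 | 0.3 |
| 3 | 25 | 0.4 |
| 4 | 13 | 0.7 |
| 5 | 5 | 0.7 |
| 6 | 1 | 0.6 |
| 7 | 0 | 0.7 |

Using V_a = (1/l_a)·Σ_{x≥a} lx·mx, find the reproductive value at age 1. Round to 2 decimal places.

0.62

lx = nx/n0 = nx/100: 1, 0.71, 0.45, 0.25, 0.13, 0.05, 0.01, 0
lx·mx for x ≥ 1: 0.071, 0.135, 0.1, 0.091, 0.035, 0.006, 0 → sum = 0.438
V_1 = 0.438 / l_1 = 0.438 / 0.71 = 0.616901… → 0.62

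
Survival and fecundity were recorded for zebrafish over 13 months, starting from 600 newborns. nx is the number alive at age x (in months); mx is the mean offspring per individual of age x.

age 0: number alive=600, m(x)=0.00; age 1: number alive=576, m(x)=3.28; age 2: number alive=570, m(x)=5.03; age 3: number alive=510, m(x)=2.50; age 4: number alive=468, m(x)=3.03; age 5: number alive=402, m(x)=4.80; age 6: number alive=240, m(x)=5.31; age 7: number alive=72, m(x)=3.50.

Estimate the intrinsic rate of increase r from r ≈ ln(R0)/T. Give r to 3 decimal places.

lx = nx/n0 = nx/600: 1, 0.96, 0.95, 0.85, 0.78, 0.67, 0.4, 0.12
R0 = Σ lx·mx = 0 + 3.1488 + 4.7785 + 2.125 + 2.3634 + 3.216 + 2.124 + 0.42 = 18.1757
Σ x·lx·mx = 60.2984; T = 60.2984/18.1757 = 3.31753…
r ≈ ln(R0)/T = ln(18.1757)/3.31753… = 0.87417… → 0.874

0.874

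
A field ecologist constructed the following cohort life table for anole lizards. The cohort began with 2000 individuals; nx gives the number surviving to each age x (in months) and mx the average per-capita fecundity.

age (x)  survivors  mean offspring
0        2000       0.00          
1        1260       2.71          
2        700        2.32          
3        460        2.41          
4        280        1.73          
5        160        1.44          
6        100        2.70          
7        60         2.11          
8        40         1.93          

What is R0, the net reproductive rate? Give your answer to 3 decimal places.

lx = nx/n0 = nx/2000: 1, 0.63, 0.35, 0.23, 0.14, 0.08, 0.05, 0.03, 0.02
lx·mx by age: 0, 1.7073, 0.812, 0.5543, 0.2422, 0.1152, 0.135, 0.0633, 0.0386
R0 = Σ lx·mx = 3.6679 → 3.668

3.668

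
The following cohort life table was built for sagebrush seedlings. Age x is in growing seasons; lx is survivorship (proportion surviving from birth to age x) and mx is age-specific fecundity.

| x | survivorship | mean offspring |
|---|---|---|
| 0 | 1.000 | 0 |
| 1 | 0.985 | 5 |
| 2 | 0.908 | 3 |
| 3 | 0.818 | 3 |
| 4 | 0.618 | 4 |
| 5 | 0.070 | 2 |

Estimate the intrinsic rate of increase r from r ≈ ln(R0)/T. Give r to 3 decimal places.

1.142

R0 = Σ lx·mx = 0 + 4.925 + 2.724 + 2.454 + 2.472 + 0.14 = 12.715
Σ x·lx·mx = 28.323; T = 28.323/12.715 = 2.22753…
r ≈ ln(R0)/T = ln(12.715)/2.22753… = 1.14153… → 1.142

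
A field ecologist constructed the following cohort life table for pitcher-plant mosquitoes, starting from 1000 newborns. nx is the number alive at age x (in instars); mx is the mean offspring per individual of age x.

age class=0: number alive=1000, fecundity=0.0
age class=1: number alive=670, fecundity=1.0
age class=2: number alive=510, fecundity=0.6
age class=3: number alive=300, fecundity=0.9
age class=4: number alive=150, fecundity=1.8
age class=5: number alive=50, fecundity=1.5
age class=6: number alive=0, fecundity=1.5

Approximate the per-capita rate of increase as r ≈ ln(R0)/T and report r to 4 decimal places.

lx = nx/n0 = nx/1000: 1, 0.67, 0.51, 0.3, 0.15, 0.05, 0
R0 = Σ lx·mx = 0 + 0.67 + 0.306 + 0.27 + 0.27 + 0.075 + 0 = 1.591
Σ x·lx·mx = 3.547; T = 3.547/1.591 = 2.22942…
r ≈ ln(R0)/T = ln(1.591)/2.22942… = 0.208289… → 0.2083

0.2083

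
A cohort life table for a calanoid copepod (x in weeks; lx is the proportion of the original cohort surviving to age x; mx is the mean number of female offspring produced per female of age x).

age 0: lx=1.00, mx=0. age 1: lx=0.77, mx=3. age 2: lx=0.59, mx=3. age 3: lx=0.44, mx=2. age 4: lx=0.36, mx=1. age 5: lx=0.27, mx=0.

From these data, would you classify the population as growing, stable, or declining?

growing

R0 = Σ lx·mx = 0 + 2.31 + 1.77 + 0.88 + 0.36 + 0 = 5.32
R0 > 1, so the population is growing.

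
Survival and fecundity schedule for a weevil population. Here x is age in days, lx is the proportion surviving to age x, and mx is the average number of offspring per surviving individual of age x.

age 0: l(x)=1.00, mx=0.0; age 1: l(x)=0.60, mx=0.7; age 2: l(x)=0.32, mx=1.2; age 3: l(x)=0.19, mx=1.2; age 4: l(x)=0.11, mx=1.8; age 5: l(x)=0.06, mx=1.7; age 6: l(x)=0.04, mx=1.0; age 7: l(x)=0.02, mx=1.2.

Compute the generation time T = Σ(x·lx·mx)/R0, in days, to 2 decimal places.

lx·mx: 0, 0.42, 0.384, 0.228, 0.198, 0.102, 0.04, 0.024 → R0 = 1.396
x·lx·mx: 0, 0.42, 0.768, 0.684, 0.792, 0.51, 0.24, 0.168 → Σ = 3.582
T = 3.582 / 1.396 = 2.565903… → 2.57

2.57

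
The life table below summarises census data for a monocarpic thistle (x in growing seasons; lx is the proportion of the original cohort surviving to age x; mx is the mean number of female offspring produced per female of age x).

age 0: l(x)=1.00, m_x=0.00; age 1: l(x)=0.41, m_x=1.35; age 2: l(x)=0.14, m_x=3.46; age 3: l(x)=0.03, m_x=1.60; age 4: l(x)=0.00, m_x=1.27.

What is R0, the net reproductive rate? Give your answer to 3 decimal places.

lx·mx by age: 0, 0.5535, 0.4844, 0.048, 0
R0 = Σ lx·mx = 1.0859 → 1.086

1.086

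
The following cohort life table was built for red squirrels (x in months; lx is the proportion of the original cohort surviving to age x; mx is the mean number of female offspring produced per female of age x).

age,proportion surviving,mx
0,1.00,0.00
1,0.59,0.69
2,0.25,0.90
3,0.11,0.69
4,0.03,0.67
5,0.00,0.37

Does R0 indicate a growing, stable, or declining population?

R0 = Σ lx·mx = 0 + 0.4071 + 0.225 + 0.0759 + 0.0201 + 0 = 0.7281
R0 < 1, so the population is declining.

declining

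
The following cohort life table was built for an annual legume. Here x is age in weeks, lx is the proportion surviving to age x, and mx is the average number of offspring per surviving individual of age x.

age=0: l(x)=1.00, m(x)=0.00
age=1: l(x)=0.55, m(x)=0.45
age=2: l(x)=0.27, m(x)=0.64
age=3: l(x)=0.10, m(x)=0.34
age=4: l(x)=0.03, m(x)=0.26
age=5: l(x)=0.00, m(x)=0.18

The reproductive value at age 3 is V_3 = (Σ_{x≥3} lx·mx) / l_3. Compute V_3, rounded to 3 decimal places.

0.418

lx·mx for x ≥ 3: 0.034, 0.0078, 0 → sum = 0.0418
V_3 = 0.0418 / l_3 = 0.0418 / 0.1 = 0.418 → 0.418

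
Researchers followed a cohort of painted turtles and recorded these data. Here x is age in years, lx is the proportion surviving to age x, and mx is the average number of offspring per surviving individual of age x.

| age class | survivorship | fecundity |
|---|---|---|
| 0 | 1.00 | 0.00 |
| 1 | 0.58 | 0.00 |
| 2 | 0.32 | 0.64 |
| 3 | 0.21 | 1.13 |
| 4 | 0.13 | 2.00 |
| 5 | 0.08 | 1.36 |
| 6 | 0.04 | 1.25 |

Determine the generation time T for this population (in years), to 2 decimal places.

lx·mx: 0, 0, 0.2048, 0.2373, 0.26, 0.1088, 0.05 → R0 = 0.8609
x·lx·mx: 0, 0, 0.4096, 0.7119, 1.04, 0.544, 0.3 → Σ = 3.0055
T = 3.0055 / 0.8609 = 3.491114… → 3.49

3.49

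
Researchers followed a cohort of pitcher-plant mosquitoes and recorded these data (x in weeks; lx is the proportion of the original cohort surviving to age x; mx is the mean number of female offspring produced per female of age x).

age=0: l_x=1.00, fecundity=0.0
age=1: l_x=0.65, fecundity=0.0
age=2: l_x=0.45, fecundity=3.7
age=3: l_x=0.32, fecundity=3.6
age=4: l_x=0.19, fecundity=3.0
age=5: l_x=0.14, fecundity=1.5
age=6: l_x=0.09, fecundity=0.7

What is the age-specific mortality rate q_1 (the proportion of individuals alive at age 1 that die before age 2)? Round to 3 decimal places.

q_1 = (l_1 − l_2) / l_1 = (0.65 − 0.45) / 0.65
     = 0.2 / 0.65 = 0.307692… → 0.308

0.308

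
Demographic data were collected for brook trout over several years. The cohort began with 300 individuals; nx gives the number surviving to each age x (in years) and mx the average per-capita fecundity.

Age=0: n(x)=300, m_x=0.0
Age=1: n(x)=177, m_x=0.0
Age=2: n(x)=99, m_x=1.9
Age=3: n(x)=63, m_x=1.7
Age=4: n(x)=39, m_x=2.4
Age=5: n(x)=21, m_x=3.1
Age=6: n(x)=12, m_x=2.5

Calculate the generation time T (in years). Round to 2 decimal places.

lx = nx/n0 = nx/300: 1, 0.59, 0.33, 0.21, 0.13, 0.07, 0.04
lx·mx: 0, 0, 0.627, 0.357, 0.312, 0.217, 0.1 → R0 = 1.613
x·lx·mx: 0, 0, 1.254, 1.071, 1.248, 1.085, 0.6 → Σ = 5.258
T = 5.258 / 1.613 = 3.259764… → 3.26

3.26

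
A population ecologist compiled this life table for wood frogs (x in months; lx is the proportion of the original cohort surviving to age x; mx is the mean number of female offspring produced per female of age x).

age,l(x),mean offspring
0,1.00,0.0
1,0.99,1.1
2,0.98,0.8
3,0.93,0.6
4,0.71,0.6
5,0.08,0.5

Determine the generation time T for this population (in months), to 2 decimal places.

2.15

lx·mx: 0, 1.089, 0.784, 0.558, 0.426, 0.04 → R0 = 2.897
x·lx·mx: 0, 1.089, 1.568, 1.674, 1.704, 0.2 → Σ = 6.235
T = 6.235 / 2.897 = 2.152226… → 2.15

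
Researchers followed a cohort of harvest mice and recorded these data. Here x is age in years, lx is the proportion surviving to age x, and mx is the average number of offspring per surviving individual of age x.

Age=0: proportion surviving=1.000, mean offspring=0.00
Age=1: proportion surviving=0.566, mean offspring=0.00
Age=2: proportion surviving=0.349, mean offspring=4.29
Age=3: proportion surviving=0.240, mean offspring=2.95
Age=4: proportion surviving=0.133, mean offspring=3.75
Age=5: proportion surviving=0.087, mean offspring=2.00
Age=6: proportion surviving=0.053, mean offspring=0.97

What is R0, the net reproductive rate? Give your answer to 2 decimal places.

2.93

lx·mx by age: 0, 0, 1.49721, 0.708, 0.49875, 0.174, 0.05141
R0 = Σ lx·mx = 2.92937 → 2.93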